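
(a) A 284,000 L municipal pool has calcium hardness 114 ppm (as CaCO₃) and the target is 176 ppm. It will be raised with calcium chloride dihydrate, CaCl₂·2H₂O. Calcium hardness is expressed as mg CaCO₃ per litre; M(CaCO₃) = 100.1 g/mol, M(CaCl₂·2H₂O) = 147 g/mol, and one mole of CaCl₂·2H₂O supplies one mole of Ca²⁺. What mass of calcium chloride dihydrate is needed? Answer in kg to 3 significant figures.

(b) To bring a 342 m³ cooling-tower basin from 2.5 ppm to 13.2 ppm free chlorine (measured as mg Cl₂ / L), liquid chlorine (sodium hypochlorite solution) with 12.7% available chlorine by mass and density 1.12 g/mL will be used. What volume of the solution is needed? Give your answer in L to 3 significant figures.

(a) 25.9 kg; (b) 25.7 L

(a) Hardness to add: (176 − 114) = 62 mg/L as CaCO₃ × 284,000 L = 17,610 g as CaCO₃.
(a) Moles of Ca²⁺ (1 mol Ca²⁺ ≡ 1 mol CaCO₃): 17,610 / 100.1 g/mol = 175.9 mol.
(a) Mass of CaCl₂·2H₂O: 175.9 × 147 = 25,860 g.

(b) Volume: 342 m³ = 342,000 L.
(b) Chlorine deficit: 13.2 − 2.5 = 10.7 ppm = 10.7 mg/L as Cl₂.
(b) Cl₂ equivalent needed: 10.7 mg/L × 342,000 L = 3,659,000 mg = 3659 g.
(b) Product at 12.7% available chlorine: 3659 / 0.127 = 28,810 g.
(b) Volume at density 1.12 g/mL: 28,810 g ÷ 1.12 g/mL = 25,730 mL.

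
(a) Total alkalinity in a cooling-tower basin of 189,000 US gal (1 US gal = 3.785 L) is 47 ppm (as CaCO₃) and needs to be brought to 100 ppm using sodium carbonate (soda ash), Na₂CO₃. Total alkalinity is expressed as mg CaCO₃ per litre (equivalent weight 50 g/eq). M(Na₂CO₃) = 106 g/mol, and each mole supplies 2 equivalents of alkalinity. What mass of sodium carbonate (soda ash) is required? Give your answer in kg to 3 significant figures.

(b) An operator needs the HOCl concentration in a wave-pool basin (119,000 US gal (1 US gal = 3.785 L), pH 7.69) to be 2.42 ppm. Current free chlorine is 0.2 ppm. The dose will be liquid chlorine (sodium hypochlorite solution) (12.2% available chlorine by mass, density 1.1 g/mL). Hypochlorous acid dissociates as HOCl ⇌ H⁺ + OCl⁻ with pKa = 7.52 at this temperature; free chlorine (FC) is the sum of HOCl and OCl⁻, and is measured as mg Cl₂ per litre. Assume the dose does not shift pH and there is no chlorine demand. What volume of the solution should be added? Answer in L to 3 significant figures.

(a) 40.2 kg; (b) 19.5 L

(a) Volume: 189,000 US gal × 3.785 L/gal = 715,365 L.
(a) Alkalinity to add: (100 − 47) = 53 mg/L as CaCO₃ × 715,365 L = 37,910 g as CaCO₃.
(a) Equivalents: 37,910 g ÷ 50 g/eq = 758.3 eq.
(a) Each mole of Na₂CO₃ supplies 2 eq, so 758.3 / 2 = 379.1 mol.
(a) Mass: 379.1 mol × 106 g/mol = 40,190 g.

(b) Volume: 119,000 US gal × 3.785 L/gal = 450,415 L.
(b) [OCl⁻]/[HOCl] = 10^(pH − pKa) = 10^(7.69 − 7.52) = 1.479; fraction as HOCl = 1/(1 + 1.479) = 0.4034.
(b) Free chlorine required for 2.42 ppm HOCl: 2.42 / 0.4034 = 5.999 ppm.
(b) FC to add: 5.999 − 0.2 = 5.799 mg/L as Cl₂.
(b) Cl₂ equivalent: 5.799 mg/L × 450,415 L = 2612 g.
(b) Product at 12.2% available Cl: 2612 / 0.122 = 21,410 g.
(b) Volume: 21,410 g ÷ 1.1 g/mL = 19,460 mL.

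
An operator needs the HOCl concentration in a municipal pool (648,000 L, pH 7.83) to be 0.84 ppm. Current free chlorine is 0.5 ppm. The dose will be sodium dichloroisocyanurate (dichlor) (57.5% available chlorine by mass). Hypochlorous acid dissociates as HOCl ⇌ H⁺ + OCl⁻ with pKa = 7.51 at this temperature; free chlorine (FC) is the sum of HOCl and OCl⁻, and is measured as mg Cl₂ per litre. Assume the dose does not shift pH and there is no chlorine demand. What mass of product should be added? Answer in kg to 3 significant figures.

2.36 kg

[OCl⁻]/[HOCl] = 10^(pH − pKa) = 10^(7.83 − 7.51) = 2.089; fraction as HOCl = 1/(1 + 2.089) = 0.3237.
Free chlorine required for 0.84 ppm HOCl: 0.84 / 0.3237 = 2.595 ppm.
FC to add: 2.595 − 0.5 = 2.095 mg/L as Cl₂.
Cl₂ equivalent: 2.095 mg/L × 648,000 L = 1358 g.
Product at 57.5% available Cl: 1358 / 0.575 = 2361 g.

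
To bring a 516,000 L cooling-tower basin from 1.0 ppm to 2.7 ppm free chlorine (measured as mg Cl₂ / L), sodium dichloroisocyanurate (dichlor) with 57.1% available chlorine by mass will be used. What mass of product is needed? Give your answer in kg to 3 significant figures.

1.54 kg

Chlorine deficit: 2.7 − 1.0 = 1.7 ppm = 1.7 mg/L as Cl₂.
Cl₂ equivalent needed: 1.7 mg/L × 516,000 L = 877,200 mg = 877.2 g.
Product at 57.1% available chlorine: 877.2 / 0.571 = 1536 g.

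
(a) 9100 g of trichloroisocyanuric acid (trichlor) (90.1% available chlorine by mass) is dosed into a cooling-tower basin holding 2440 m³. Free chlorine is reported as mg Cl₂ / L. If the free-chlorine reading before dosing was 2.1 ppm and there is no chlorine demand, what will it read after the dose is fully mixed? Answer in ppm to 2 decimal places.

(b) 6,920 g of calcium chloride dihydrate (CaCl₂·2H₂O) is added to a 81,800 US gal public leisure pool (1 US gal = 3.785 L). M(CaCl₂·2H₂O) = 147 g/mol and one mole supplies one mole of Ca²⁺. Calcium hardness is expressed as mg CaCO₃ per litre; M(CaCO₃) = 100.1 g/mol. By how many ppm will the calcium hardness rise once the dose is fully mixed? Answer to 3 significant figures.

(a) 5.46 ppm; (b) 15.2 ppm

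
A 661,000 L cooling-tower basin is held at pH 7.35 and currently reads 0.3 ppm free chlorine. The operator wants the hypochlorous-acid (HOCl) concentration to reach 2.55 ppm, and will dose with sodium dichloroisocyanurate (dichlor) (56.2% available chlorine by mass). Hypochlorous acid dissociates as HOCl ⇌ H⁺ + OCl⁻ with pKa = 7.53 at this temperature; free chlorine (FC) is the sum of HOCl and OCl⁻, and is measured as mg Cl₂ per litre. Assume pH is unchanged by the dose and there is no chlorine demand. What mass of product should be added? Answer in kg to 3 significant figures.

[OCl⁻]/[HOCl] = 10^(pH − pKa) = 10^(7.35 − 7.53) = 0.6607; fraction as HOCl = 1/(1 + 0.6607) = 0.6022.
Free chlorine required for 2.55 ppm HOCl: 2.55 / 0.6022 = 4.235 ppm.
FC to add: 4.235 − 0.3 = 3.935 mg/L as Cl₂.
Cl₂ equivalent: 3.935 mg/L × 661,000 L = 2601 g.
Product at 56.2% available Cl: 2601 / 0.562 = 4628 g.

4.63 kg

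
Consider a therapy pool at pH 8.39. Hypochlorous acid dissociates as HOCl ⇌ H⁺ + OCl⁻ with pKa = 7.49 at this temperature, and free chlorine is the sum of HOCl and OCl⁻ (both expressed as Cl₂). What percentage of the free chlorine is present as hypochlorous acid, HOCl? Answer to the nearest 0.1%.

11.2%

[OCl⁻]/[HOCl] = 10^(pH − pKa) = 10^(8.39 − 7.49) = 10^0.90 = 7.943.
Fraction as HOCl = 1 / (1 + 7.943) = 0.1118.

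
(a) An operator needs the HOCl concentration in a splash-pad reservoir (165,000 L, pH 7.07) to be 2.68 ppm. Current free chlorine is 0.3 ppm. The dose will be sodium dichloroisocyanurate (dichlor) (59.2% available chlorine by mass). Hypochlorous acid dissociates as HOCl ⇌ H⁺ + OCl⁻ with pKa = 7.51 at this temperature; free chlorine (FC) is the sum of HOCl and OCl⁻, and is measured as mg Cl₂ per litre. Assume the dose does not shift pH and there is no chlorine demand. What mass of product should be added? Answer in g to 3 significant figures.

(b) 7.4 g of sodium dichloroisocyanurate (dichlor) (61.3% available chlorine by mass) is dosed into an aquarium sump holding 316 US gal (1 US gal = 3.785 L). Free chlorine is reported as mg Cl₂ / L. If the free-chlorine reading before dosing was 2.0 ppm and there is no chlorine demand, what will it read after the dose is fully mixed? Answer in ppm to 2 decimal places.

(a) 935 g; (b) 5.79 ppm

(a) [OCl⁻]/[HOCl] = 10^(pH − pKa) = 10^(7.07 − 7.51) = 0.3631; fraction as HOCl = 1/(1 + 0.3631) = 0.7336.
(a) Free chlorine required for 2.68 ppm HOCl: 2.68 / 0.7336 = 3.653 ppm.
(a) FC to add: 3.653 − 0.3 = 3.353 mg/L as Cl₂.
(a) Cl₂ equivalent: 3.353 mg/L × 165,000 L = 553.3 g.
(a) Product at 59.2% available Cl: 553.3 / 0.592 = 934.5 g.

(b) Volume: 316 US gal × 3.785 L/gal = 1,196 L.
(b) Available chlorine delivered: 7.4 g × 0.613 = 4.536 g as Cl₂.
(b) Concentration rise: 4.536 g / 1,196 L = 3.793 mg/L = 3.79 ppm.
(b) Final FC: 2.0 + 3.79 = 5.79 ppm.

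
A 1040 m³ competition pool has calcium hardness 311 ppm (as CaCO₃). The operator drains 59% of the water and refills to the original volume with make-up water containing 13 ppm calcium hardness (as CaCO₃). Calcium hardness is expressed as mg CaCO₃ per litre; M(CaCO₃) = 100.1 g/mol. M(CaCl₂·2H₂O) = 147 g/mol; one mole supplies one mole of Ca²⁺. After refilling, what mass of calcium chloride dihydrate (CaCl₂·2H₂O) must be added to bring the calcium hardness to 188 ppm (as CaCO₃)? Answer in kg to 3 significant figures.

80.7 kg

Volume: 1040 m³ = 1,040,000 L.
After draining 59% and refilling: 311 × 0.41 + 13 × 0.59 = 135.18 ppm.
Deficit to target: 188 − 135.18 = 52.82 mg/L.
As CaCO₃: 52.82 mg/L × 1,040,000 L = 54,930 g; ÷ 100.1 = 548.8 mol Ca²⁺.
Mass: 548.8 × 147 = 80,670 g.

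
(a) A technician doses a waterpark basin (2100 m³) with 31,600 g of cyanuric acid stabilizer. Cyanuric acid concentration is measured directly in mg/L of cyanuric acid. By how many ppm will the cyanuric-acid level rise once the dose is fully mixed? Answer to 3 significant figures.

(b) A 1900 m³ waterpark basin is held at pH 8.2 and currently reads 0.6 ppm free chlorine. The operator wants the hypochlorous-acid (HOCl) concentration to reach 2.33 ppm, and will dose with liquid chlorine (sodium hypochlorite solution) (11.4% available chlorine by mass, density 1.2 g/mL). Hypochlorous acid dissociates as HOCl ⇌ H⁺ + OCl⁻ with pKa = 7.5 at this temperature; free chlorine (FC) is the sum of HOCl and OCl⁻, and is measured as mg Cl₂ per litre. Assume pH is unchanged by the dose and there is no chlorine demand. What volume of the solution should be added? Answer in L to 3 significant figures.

(a) Volume: 2100 m³ = 2,100,000 L.
(a) Rise: 31,600 g / 2,100,000 L × 1000 = 15.05 mg/L.

(b) Volume: 1900 m³ = 1,900,000 L.
(b) [OCl⁻]/[HOCl] = 10^(pH − pKa) = 10^(8.2 − 7.5) = 5.012; fraction as HOCl = 1/(1 + 5.012) = 0.1663.
(b) Free chlorine required for 2.33 ppm HOCl: 2.33 / 0.1663 = 14.01 ppm.
(b) FC to add: 14.01 − 0.6 = 13.41 mg/L as Cl₂.
(b) Cl₂ equivalent: 13.41 mg/L × 1,900,000 L = 25,470 g.
(b) Product at 11.4% available Cl: 25,470 / 0.114 = 223,500 g.
(b) Volume: 223,500 g ÷ 1.2 g/mL = 186,200 mL.

(a) 15.0 ppm; (b) 186 L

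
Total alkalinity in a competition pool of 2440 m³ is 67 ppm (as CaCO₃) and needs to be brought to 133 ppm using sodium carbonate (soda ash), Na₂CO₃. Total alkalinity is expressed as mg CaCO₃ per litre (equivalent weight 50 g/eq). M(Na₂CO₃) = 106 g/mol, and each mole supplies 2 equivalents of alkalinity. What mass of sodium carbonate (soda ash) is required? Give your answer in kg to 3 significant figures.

Volume: 2440 m³ = 2,440,000 L.
Alkalinity to add: (133 − 67) = 66 mg/L as CaCO₃ × 2,440,000 L = 161,000 g as CaCO₃.
Equivalents: 161,000 g ÷ 50 g/eq = 3221 eq.
Each mole of Na₂CO₃ supplies 2 eq, so 3221 / 2 = 1610 mol.
Mass: 1610 mol × 106 g/mol = 170,700 g.

171 kg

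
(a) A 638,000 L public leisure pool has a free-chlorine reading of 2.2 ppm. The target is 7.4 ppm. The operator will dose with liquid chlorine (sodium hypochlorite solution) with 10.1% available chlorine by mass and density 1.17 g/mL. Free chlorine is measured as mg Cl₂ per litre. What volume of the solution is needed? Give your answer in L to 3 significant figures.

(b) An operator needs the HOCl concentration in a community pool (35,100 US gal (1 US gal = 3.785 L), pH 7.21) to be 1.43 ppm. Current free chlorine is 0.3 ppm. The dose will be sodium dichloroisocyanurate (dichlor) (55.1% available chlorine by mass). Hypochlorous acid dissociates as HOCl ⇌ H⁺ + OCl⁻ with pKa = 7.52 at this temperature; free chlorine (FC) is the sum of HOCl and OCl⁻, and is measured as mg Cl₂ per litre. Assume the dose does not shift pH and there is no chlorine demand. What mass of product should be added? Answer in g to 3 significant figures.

(a) Chlorine deficit: 7.4 − 2.2 = 5.2 ppm = 5.2 mg/L as Cl₂.
(a) Cl₂ equivalent needed: 5.2 mg/L × 638,000 L = 3,318,000 mg = 3318 g.
(a) Product at 10.1% available chlorine: 3318 / 0.101 = 32,850 g.
(a) Volume at density 1.17 g/mL: 32,850 g ÷ 1.17 g/mL = 28,070 mL.

(b) Volume: 35,100 US gal × 3.785 L/gal = 132,854 L.
(b) [OCl⁻]/[HOCl] = 10^(pH − pKa) = 10^(7.21 − 7.52) = 0.4898; fraction as HOCl = 1/(1 + 0.4898) = 0.6712.
(b) Free chlorine required for 1.43 ppm HOCl: 1.43 / 0.6712 = 2.13 ppm.
(b) FC to add: 2.13 − 0.3 = 1.83 mg/L as Cl₂.
(b) Cl₂ equivalent: 1.83 mg/L × 132,854 L = 243.2 g.
(b) Product at 55.1% available Cl: 243.2 / 0.551 = 441.3 g.

(a) 28.1 L; (b) 441 g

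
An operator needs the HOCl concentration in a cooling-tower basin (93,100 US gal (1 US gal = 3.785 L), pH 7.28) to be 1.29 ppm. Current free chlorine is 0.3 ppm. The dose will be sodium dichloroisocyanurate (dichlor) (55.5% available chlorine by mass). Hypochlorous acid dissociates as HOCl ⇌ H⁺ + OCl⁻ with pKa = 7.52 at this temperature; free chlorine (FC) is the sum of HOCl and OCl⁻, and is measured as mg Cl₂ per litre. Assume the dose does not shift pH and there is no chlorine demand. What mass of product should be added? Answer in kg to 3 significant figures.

Volume: 93,100 US gal × 3.785 L/gal = 352,384 L.
[OCl⁻]/[HOCl] = 10^(pH − pKa) = 10^(7.28 − 7.52) = 0.5754; fraction as HOCl = 1/(1 + 0.5754) = 0.6347.
Free chlorine required for 1.29 ppm HOCl: 1.29 / 0.6347 = 2.032 ppm.
FC to add: 2.032 − 0.3 = 1.732 mg/L as Cl₂.
Cl₂ equivalent: 1.732 mg/L × 352,384 L = 610.4 g.
Product at 55.5% available Cl: 610.4 / 0.555 = 1100 g.

1.10 kg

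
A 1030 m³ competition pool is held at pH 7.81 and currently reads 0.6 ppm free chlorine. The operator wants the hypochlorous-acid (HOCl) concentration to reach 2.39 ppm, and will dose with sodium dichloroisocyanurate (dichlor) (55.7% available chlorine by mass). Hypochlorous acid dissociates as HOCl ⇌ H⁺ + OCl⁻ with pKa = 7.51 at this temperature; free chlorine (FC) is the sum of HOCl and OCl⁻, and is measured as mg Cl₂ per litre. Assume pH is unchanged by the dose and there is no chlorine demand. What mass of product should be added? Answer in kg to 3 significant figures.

Volume: 1030 m³ = 1,030,000 L.
[OCl⁻]/[HOCl] = 10^(pH − pKa) = 10^(7.81 − 7.51) = 1.995; fraction as HOCl = 1/(1 + 1.995) = 0.3339.
Free chlorine required for 2.39 ppm HOCl: 2.39 / 0.3339 = 7.159 ppm.
FC to add: 7.159 − 0.6 = 6.559 mg/L as Cl₂.
Cl₂ equivalent: 6.559 mg/L × 1,030,000 L = 6755 g.
Product at 55.7% available Cl: 6755 / 0.557 = 12,130 g.

12.1 kg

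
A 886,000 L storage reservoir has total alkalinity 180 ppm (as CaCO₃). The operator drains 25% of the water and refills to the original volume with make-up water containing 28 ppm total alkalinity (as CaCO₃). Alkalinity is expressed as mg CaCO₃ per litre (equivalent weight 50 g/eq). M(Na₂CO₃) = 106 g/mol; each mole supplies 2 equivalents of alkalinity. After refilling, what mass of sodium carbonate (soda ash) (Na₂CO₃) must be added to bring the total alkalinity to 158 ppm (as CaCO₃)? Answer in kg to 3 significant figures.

15.0 kg

After draining 25% and refilling: 180 × 0.75 + 28 × 0.25 = 142 ppm.
Deficit to target: 158 − 142 = 16 mg/L.
As CaCO₃: 16 mg/L × 886,000 L = 14,180 g; ÷ 50 g/eq ÷ 2 = 141.8 mol Na₂CO₃.
Mass: 141.8 × 106 = 15,030 g.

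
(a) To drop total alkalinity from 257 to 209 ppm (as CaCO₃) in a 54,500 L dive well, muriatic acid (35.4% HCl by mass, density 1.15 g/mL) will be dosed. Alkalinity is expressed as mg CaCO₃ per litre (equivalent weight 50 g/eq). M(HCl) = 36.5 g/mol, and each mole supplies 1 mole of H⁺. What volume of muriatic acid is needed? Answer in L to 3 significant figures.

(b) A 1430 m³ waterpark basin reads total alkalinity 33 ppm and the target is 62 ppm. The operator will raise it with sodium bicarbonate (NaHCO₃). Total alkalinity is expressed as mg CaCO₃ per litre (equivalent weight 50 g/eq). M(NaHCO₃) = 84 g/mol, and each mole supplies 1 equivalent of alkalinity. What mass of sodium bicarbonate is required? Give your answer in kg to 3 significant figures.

(a) 4.69 L; (b) 69.7 kg

(a) Alkalinity to neutralize: (257 − 209) = 48 mg/L as CaCO₃ × 54,500 L = 2616 g as CaCO₃.
(a) Equivalents of H⁺ required: 2616 ÷ 50 g/eq = 52.32 eq = 52.32 mol HCl.
(a) Mass of HCl: 52.32 × 36.5 = 1910 g.
(a) Mass of 35.4% solution: 1910 / 0.354 = 5395 g.
(a) Volume: 5395 g ÷ 1.15 g/mL = 4691 mL.

(b) Volume: 1430 m³ = 1,430,000 L.
(b) Alkalinity to add: (62 − 33) = 29 mg/L as CaCO₃ × 1,430,000 L = 41,470 g as CaCO₃.
(b) Equivalents: 41,470 g ÷ 50 g/eq = 829.4 eq.
(b) NaHCO₃ supplies 1 eq per mole → 829.4 mol.
(b) Mass: 829.4 mol × 84 g/mol = 69,670 g.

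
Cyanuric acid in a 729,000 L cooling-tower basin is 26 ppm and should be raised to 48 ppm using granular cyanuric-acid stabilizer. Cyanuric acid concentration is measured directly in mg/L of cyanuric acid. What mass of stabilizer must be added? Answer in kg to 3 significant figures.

CYA to add: (48 − 26) = 22 mg/L × 729,000 L = 16,040 g cyanuric acid.

16.0 kg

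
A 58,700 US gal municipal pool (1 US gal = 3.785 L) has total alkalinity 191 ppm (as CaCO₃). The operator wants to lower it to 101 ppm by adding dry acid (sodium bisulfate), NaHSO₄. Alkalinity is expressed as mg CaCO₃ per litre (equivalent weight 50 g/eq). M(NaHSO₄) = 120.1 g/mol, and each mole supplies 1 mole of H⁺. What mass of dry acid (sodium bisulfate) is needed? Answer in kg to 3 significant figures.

48.0 kg

Volume: 58,700 US gal × 3.785 L/gal = 222,180 L.
Alkalinity to neutralize: (191 − 101) = 90 mg/L as CaCO₃ × 222,180 L = 20,000 g as CaCO₃.
Equivalents of H⁺ required: 20,000 ÷ 50 g/eq = 399.9 eq = 399.9 mol NaHSO₄.
Mass of NaHSO₄: 399.9 × 120.1 = 48,030 g.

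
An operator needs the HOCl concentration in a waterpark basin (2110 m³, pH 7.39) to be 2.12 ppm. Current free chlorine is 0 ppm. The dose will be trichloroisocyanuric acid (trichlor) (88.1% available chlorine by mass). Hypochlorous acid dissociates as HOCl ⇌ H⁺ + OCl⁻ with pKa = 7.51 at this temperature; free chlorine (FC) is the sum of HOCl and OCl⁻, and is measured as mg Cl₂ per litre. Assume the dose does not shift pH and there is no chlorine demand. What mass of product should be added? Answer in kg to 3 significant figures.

Volume: 2110 m³ = 2,110,000 L.
[OCl⁻]/[HOCl] = 10^(pH − pKa) = 10^(7.39 − 7.51) = 0.7586; fraction as HOCl = 1/(1 + 0.7586) = 0.5686.
Free chlorine required for 2.12 ppm HOCl: 2.12 / 0.5686 = 3.728 ppm.
FC to add: 3.728 − 0 = 3.728 mg/L as Cl₂.
Cl₂ equivalent: 3.728 mg/L × 2,110,000 L = 7866 g.
Product at 88.1% available Cl: 7866 / 0.881 = 8929 g.

8.93 kg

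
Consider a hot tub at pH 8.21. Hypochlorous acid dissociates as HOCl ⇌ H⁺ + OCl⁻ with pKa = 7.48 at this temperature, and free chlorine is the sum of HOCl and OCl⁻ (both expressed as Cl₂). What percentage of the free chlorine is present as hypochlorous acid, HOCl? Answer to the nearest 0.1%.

[OCl⁻]/[HOCl] = 10^(pH − pKa) = 10^(8.21 − 7.48) = 10^0.73 = 5.37.
Fraction as HOCl = 1 / (1 + 5.37) = 0.157.

15.7%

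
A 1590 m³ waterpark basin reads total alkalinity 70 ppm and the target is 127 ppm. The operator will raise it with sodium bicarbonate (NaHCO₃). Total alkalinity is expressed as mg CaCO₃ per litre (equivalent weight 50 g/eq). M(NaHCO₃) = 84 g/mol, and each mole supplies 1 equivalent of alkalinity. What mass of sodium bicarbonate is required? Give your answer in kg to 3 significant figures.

Volume: 1590 m³ = 1,590,000 L.
Alkalinity to add: (127 − 70) = 57 mg/L as CaCO₃ × 1,590,000 L = 90,630 g as CaCO₃.
Equivalents: 90,630 g ÷ 50 g/eq = 1813 eq.
NaHCO₃ supplies 1 eq per mole → 1813 mol.
Mass: 1813 mol × 84 g/mol = 152,300 g.

152 kg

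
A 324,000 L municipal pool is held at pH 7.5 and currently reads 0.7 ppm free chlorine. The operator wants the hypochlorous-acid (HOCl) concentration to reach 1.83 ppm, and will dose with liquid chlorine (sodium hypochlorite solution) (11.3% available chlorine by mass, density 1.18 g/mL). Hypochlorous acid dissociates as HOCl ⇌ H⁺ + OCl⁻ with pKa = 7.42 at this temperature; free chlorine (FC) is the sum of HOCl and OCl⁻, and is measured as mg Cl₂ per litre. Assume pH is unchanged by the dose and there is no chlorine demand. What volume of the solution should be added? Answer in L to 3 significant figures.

[OCl⁻]/[HOCl] = 10^(pH − pKa) = 10^(7.5 − 7.42) = 1.202; fraction as HOCl = 1/(1 + 1.202) = 0.4541.
Free chlorine required for 1.83 ppm HOCl: 1.83 / 0.4541 = 4.03 ppm.
FC to add: 4.03 − 0.7 = 3.33 mg/L as Cl₂.
Cl₂ equivalent: 3.33 mg/L × 324,000 L = 1079 g.
Product at 11.3% available Cl: 1079 / 0.113 = 9548 g.
Volume: 9548 g ÷ 1.18 g/mL = 8092 mL.

8.09 L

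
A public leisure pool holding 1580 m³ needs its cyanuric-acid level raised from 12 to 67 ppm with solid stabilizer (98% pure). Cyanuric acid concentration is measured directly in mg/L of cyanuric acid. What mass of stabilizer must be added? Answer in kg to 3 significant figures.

Volume: 1580 m³ = 1,580,000 L.
CYA to add: (67 − 12) = 55 mg/L × 1,580,000 L = 86,900 g cyanuric acid.
At 98% purity: 86,900 / 0.98 = 88,670 g product.

88.7 kg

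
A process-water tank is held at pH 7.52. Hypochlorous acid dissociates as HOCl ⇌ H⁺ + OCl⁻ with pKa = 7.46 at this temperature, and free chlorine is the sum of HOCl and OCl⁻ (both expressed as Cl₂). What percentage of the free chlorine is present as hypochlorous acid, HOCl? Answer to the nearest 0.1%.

[OCl⁻]/[HOCl] = 10^(pH − pKa) = 10^(7.52 − 7.46) = 10^0.06 = 1.148.
Fraction as HOCl = 1 / (1 + 1.148) = 0.4655.

46.6%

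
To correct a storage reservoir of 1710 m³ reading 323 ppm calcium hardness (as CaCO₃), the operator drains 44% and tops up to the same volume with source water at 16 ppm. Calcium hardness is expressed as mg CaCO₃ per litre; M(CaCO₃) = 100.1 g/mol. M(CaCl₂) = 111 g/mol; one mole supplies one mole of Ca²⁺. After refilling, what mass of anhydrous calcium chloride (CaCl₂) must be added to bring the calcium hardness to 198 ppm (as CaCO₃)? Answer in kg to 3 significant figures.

Volume: 1710 m³ = 1,710,000 L.
After draining 44% and refilling: 323 × 0.56 + 16 × 0.44 = 187.92 ppm.
Deficit to target: 198 − 187.92 = 10.08 mg/L.
As CaCO₃: 10.08 mg/L × 1,710,000 L = 17,240 g; ÷ 100.1 = 172.2 mol Ca²⁺.
Mass: 172.2 × 111 = 19,110 g.

19.1 kg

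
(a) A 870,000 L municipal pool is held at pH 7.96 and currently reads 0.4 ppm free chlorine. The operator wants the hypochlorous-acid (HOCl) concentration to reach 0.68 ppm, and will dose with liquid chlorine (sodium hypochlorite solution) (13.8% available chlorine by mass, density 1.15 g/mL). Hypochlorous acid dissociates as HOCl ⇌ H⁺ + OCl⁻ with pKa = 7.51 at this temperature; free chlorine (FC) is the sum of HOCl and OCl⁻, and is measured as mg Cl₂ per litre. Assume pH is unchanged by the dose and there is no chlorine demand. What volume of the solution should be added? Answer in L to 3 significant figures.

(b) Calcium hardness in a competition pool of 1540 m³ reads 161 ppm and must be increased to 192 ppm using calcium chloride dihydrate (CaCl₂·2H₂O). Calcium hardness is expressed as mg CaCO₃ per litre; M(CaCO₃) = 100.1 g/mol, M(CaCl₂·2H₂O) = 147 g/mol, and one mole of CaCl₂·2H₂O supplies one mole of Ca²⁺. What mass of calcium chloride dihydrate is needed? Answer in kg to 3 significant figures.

(a) [OCl⁻]/[HOCl] = 10^(pH − pKa) = 10^(7.96 − 7.51) = 2.818; fraction as HOCl = 1/(1 + 2.818) = 0.2619.
(a) Free chlorine required for 0.68 ppm HOCl: 0.68 / 0.2619 = 2.597 ppm.
(a) FC to add: 2.597 − 0.4 = 2.197 mg/L as Cl₂.
(a) Cl₂ equivalent: 2.197 mg/L × 870,000 L = 1911 g.
(a) Product at 13.8% available Cl: 1911 / 0.138 = 13,850 g.
(a) Volume: 13,850 g ÷ 1.15 g/mL = 12,040 mL.

(b) Volume: 1540 m³ = 1,540,000 L.
(b) Hardness to add: (192 − 161) = 31 mg/L as CaCO₃ × 1,540,000 L = 47,740 g as CaCO₃.
(b) Moles of Ca²⁺ (1 mol Ca²⁺ ≡ 1 mol CaCO₃): 47,740 / 100.1 g/mol = 476.9 mol.
(b) Mass of CaCl₂·2H₂O: 476.9 × 147 = 70,110 g.

(a) 12.0 L; (b) 70.1 kg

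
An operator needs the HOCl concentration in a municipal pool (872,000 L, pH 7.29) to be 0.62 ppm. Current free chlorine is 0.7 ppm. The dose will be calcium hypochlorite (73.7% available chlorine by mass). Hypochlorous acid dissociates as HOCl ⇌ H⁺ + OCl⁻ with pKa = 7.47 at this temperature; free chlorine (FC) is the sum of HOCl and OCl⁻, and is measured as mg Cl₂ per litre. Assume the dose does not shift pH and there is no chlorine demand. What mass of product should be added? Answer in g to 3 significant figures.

390 g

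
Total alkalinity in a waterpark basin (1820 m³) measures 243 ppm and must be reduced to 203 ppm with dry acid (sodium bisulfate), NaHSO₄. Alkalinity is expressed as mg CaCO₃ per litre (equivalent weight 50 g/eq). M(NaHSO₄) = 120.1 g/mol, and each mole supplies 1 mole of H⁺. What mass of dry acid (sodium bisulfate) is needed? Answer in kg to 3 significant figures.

Volume: 1820 m³ = 1,820,000 L.
Alkalinity to neutralize: (243 − 203) = 40 mg/L as CaCO₃ × 1,820,000 L = 72,800 g as CaCO₃.
Equivalents of H⁺ required: 72,800 ÷ 50 g/eq = 1456 eq = 1456 mol NaHSO₄.
Mass of NaHSO₄: 1456 × 120.1 = 174,900 g.

175 kg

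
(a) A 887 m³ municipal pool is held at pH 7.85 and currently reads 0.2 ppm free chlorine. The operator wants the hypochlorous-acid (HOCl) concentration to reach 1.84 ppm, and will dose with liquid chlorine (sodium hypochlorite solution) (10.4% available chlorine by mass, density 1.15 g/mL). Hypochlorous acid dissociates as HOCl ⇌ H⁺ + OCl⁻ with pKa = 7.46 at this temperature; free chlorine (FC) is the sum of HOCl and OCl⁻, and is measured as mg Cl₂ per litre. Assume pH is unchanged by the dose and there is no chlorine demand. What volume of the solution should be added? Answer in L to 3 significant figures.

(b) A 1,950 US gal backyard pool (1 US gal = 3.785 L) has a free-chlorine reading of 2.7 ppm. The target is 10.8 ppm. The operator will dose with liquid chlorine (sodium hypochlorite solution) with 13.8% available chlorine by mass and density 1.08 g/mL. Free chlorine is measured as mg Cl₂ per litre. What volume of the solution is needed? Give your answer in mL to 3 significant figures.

(a) 45.7 L; (b) 401 mL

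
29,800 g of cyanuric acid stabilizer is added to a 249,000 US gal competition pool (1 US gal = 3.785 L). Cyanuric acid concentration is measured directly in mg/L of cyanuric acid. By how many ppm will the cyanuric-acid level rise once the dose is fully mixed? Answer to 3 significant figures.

31.6 ppm

Volume: 249,000 US gal × 3.785 L/gal = 942,465 L.
Rise: 29,800 g / 942,465 L × 1000 = 31.62 mg/L.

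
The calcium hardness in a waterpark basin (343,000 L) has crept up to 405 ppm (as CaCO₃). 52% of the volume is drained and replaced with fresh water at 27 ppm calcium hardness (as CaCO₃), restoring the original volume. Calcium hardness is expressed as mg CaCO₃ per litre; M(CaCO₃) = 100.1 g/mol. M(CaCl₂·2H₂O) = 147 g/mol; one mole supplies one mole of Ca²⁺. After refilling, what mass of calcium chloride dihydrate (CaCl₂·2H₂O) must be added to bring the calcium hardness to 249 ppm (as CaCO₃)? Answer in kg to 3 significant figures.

20.4 kg

After draining 52% and refilling: 405 × 0.48 + 27 × 0.52 = 208.44 ppm.
Deficit to target: 249 − 208.44 = 40.56 mg/L.
As CaCO₃: 40.56 mg/L × 343,000 L = 13,910 g; ÷ 100.1 = 139 mol Ca²⁺.
Mass: 139 × 147 = 20,430 g.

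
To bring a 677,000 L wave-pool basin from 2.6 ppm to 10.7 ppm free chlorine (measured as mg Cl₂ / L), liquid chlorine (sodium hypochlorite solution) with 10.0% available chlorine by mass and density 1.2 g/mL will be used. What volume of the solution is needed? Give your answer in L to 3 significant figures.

Chlorine deficit: 10.7 − 2.6 = 8.1 ppm = 8.1 mg/L as Cl₂.
Cl₂ equivalent needed: 8.1 mg/L × 677,000 L = 5,484,000 mg = 5484 g.
Product at 10.0% available chlorine: 5484 / 0.1 = 54,840 g.
Volume at density 1.2 g/mL: 54,840 g ÷ 1.2 g/mL = 45,700 mL.

45.7 L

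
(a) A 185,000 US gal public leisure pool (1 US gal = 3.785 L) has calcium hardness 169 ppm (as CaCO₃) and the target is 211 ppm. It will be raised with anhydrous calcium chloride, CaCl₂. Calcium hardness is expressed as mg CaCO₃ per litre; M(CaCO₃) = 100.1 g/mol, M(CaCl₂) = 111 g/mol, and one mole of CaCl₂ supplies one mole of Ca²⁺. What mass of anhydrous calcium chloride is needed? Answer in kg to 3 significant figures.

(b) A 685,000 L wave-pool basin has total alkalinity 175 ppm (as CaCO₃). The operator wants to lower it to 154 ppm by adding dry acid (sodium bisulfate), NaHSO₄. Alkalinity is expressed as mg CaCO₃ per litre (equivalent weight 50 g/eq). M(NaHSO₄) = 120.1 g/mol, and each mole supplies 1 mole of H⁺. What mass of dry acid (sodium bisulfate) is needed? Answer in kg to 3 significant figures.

(a) 32.6 kg; (b) 34.6 kg

(a) Volume: 185,000 US gal × 3.785 L/gal = 700,225 L.
(a) Hardness to add: (211 − 169) = 42 mg/L as CaCO₃ × 700,225 L = 29,410 g as CaCO₃.
(a) Moles of Ca²⁺ (1 mol Ca²⁺ ≡ 1 mol CaCO₃): 29,410 / 100.1 g/mol = 293.8 mol.
(a) Mass of CaCl₂: 293.8 × 111 = 32,610 g.

(b) Alkalinity to neutralize: (175 − 154) = 21 mg/L as CaCO₃ × 685,000 L = 14,380 g as CaCO₃.
(b) Equivalents of H⁺ required: 14,380 ÷ 50 g/eq = 287.7 eq = 287.7 mol NaHSO₄.
(b) Mass of NaHSO₄: 287.7 × 120.1 = 34,550 g.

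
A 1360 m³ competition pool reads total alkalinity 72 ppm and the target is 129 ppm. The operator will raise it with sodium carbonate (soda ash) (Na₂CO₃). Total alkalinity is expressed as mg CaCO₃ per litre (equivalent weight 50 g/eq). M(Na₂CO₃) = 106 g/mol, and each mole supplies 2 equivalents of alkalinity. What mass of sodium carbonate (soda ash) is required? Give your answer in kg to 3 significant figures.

Volume: 1360 m³ = 1,360,000 L.
Alkalinity to add: (129 − 72) = 57 mg/L as CaCO₃ × 1,360,000 L = 77,520 g as CaCO₃.
Equivalents: 77,520 g ÷ 50 g/eq = 1550 eq.
Each mole of Na₂CO₃ supplies 2 eq, so 1550 / 2 = 775.2 mol.
Mass: 775.2 mol × 106 g/mol = 82,170 g.

82.2 kg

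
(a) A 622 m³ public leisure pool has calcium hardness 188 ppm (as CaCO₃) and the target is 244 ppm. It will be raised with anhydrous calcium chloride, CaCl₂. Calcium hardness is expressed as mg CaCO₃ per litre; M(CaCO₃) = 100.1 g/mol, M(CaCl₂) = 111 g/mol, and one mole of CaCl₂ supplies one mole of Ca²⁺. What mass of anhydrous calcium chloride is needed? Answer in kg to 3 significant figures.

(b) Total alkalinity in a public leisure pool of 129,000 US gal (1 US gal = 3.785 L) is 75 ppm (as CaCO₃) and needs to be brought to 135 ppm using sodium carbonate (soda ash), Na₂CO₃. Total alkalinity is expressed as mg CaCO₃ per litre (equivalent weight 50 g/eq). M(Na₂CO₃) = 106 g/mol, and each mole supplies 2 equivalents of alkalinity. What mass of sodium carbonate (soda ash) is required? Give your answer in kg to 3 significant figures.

(a) 38.6 kg; (b) 31.1 kg

(a) Volume: 622 m³ = 622,000 L.
(a) Hardness to add: (244 − 188) = 56 mg/L as CaCO₃ × 622,000 L = 34,830 g as CaCO₃.
(a) Moles of Ca²⁺ (1 mol Ca²⁺ ≡ 1 mol CaCO₃): 34,830 / 100.1 g/mol = 348 mol.
(a) Mass of CaCl₂: 348 × 111 = 38,620 g.

(b) Volume: 129,000 US gal × 3.785 L/gal = 488,265 L.
(b) Alkalinity to add: (135 − 75) = 60 mg/L as CaCO₃ × 488,265 L = 29,300 g as CaCO₃.
(b) Equivalents: 29,300 g ÷ 50 g/eq = 585.9 eq.
(b) Each mole of Na₂CO₃ supplies 2 eq, so 585.9 / 2 = 293 mol.
(b) Mass: 293 mol × 106 g/mol = 31,050 g.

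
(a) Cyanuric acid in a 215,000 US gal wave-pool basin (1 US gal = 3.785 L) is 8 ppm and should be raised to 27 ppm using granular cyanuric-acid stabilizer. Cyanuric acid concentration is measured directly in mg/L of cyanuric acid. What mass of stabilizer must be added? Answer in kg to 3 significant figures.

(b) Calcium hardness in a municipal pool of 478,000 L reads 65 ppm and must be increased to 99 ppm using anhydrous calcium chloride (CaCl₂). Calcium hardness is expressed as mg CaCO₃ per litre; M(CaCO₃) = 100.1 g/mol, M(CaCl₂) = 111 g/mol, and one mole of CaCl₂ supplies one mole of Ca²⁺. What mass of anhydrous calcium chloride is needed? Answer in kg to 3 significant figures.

(a) 15.5 kg; (b) 18.0 kg

(a) Volume: 215,000 US gal × 3.785 L/gal = 813,775 L.
(a) CYA to add: (27 − 8) = 19 mg/L × 813,775 L = 15,460 g cyanuric acid.

(b) Hardness to add: (99 − 65) = 34 mg/L as CaCO₃ × 478,000 L = 16,250 g as CaCO₃.
(b) Moles of Ca²⁺ (1 mol Ca²⁺ ≡ 1 mol CaCO₃): 16,250 / 100.1 g/mol = 162.4 mol.
(b) Mass of CaCl₂: 162.4 × 111 = 18,020 g.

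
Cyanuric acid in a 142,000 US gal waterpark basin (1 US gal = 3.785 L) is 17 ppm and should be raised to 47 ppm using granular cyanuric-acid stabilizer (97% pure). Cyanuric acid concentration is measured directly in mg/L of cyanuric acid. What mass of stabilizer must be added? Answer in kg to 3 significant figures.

16.6 kg

Volume: 142,000 US gal × 3.785 L/gal = 537,470 L.
CYA to add: (47 − 17) = 30 mg/L × 537,470 L = 16,120 g cyanuric acid.
At 97% purity: 16,120 / 0.97 = 16,620 g product.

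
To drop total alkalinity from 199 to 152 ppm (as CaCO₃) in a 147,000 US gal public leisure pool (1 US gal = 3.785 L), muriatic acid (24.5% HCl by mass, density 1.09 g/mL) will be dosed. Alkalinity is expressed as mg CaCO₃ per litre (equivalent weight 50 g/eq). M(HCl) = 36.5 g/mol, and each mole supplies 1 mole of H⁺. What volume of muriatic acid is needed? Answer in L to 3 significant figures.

Volume: 147,000 US gal × 3.785 L/gal = 556,395 L.
Alkalinity to neutralize: (199 − 152) = 47 mg/L as CaCO₃ × 556,395 L = 26,150 g as CaCO₃.
Equivalents of H⁺ required: 26,150 ÷ 50 g/eq = 523 eq = 523 mol HCl.
Mass of HCl: 523 × 36.5 = 19,090 g.
Mass of 24.5% solution: 19,090 / 0.245 = 77,920 g.
Volume: 77,920 g ÷ 1.09 g/mL = 71,480 mL.

71.5 L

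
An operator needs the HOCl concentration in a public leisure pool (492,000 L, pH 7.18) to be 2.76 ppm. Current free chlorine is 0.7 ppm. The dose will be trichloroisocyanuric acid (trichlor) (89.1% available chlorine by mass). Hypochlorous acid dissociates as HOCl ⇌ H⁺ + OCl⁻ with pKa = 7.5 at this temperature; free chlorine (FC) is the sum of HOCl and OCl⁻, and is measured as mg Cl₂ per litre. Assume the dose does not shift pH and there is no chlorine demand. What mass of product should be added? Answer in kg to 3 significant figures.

1.87 kg

[OCl⁻]/[HOCl] = 10^(pH − pKa) = 10^(7.18 − 7.5) = 0.4786; fraction as HOCl = 1/(1 + 0.4786) = 0.6763.
Free chlorine required for 2.76 ppm HOCl: 2.76 / 0.6763 = 4.081 ppm.
FC to add: 4.081 − 0.7 = 3.381 mg/L as Cl₂.
Cl₂ equivalent: 3.381 mg/L × 492,000 L = 1663 g.
Product at 89.1% available Cl: 1663 / 0.891 = 1867 g.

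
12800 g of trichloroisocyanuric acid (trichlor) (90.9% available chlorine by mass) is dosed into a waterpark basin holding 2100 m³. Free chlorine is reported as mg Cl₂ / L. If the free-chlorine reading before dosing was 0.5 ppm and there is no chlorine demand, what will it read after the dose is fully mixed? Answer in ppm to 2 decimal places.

6.04 ppm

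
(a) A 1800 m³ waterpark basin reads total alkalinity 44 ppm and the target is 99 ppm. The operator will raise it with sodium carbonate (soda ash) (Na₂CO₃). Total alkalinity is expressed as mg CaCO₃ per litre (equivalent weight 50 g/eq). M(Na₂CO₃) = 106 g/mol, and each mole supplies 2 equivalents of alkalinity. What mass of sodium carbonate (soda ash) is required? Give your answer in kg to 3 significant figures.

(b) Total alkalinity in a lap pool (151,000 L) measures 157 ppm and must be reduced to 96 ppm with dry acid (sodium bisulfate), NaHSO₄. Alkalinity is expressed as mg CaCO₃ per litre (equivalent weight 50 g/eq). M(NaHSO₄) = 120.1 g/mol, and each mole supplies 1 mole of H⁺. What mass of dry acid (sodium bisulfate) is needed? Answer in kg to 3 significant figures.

(a) Volume: 1800 m³ = 1,800,000 L.
(a) Alkalinity to add: (99 − 44) = 55 mg/L as CaCO₃ × 1,800,000 L = 99,000 g as CaCO₃.
(a) Equivalents: 99,000 g ÷ 50 g/eq = 1980 eq.
(a) Each mole of Na₂CO₃ supplies 2 eq, so 1980 / 2 = 990 mol.
(a) Mass: 990 mol × 106 g/mol = 104,900 g.

(b) Alkalinity to neutralize: (157 − 96) = 61 mg/L as CaCO₃ × 151,000 L = 9211 g as CaCO₃.
(b) Equivalents of H⁺ required: 9211 ÷ 50 g/eq = 184.2 eq = 184.2 mol NaHSO₄.
(b) Mass of NaHSO₄: 184.2 × 120.1 = 22,120 g.

(a) 105 kg; (b) 22.1 kg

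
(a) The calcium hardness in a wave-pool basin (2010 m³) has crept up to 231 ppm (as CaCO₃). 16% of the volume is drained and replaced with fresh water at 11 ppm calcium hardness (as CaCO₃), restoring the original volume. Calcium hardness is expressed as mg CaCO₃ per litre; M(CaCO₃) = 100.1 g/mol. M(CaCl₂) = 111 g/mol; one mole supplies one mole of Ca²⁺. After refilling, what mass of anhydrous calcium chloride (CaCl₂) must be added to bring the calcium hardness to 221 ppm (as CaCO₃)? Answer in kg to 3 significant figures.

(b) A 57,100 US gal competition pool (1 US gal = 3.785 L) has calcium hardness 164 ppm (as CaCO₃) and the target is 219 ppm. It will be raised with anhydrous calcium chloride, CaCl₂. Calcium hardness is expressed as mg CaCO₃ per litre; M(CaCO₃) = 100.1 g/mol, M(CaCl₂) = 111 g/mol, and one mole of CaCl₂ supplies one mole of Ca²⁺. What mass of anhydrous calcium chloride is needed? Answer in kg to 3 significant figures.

(a) 56.2 kg; (b) 13.2 kg

(a) Volume: 2010 m³ = 2,010,000 L.
(a) After draining 16% and refilling: 231 × 0.84 + 11 × 0.16 = 195.8 ppm.
(a) Deficit to target: 221 − 195.8 = 25.2 mg/L.
(a) As CaCO₃: 25.2 mg/L × 2,010,000 L = 50,650 g; ÷ 100.1 = 506 mol Ca²⁺.
(a) Mass: 506 × 111 = 56,170 g.

(b) Volume: 57,100 US gal × 3.785 L/gal = 216,124 L.
(b) Hardness to add: (219 − 164) = 55 mg/L as CaCO₃ × 216,124 L = 11,890 g as CaCO₃.
(b) Moles of Ca²⁺ (1 mol Ca²⁺ ≡ 1 mol CaCO₃): 11,890 / 100.1 g/mol = 118.7 mol.
(b) Mass of CaCl₂: 118.7 × 111 = 13,180 g.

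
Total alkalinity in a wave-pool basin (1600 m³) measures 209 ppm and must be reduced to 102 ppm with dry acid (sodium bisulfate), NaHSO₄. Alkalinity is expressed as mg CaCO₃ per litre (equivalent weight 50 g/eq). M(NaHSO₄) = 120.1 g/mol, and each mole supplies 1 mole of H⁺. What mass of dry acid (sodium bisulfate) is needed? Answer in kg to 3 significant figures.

411 kg

Volume: 1600 m³ = 1,600,000 L.
Alkalinity to neutralize: (209 − 102) = 107 mg/L as CaCO₃ × 1,600,000 L = 171,200 g as CaCO₃.
Equivalents of H⁺ required: 171,200 ÷ 50 g/eq = 3424 eq = 3424 mol NaHSO₄.
Mass of NaHSO₄: 3424 × 120.1 = 411,200 g.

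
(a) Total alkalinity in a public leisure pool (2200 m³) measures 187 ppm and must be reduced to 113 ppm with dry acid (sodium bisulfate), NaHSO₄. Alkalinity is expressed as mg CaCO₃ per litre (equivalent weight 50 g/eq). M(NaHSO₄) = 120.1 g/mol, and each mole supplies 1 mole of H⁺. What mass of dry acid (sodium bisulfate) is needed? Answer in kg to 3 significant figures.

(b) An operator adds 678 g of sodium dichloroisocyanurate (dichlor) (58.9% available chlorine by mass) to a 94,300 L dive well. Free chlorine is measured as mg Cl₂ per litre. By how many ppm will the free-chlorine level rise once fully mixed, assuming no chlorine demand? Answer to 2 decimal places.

(a) 391 kg; (b) 4.23 ppm

(a) Volume: 2200 m³ = 2,200,000 L.
(a) Alkalinity to neutralize: (187 − 113) = 74 mg/L as CaCO₃ × 2,200,000 L = 162,800 g as CaCO₃.
(a) Equivalents of H⁺ required: 162,800 ÷ 50 g/eq = 3256 eq = 3256 mol NaHSO₄.
(a) Mass of NaHSO₄: 3256 × 120.1 = 391,000 g.

(b) Available chlorine delivered: 678 g × 0.589 = 399.3 g as Cl₂.
(b) Concentration rise: 399.3 g / 94,300 L = 4.235 mg/L = 4.23 ppm.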